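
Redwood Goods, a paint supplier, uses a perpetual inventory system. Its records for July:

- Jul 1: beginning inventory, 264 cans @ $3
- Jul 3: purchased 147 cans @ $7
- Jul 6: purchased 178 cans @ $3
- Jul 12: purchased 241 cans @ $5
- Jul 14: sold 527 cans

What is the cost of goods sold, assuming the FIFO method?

COGS = $2,169

Jul 14, 527 sold [FIFO — oldest first]: 264 @ $3 + 147 @ $7 + 116 @ $3 = $2,169
Ending inventory: 62 @ $3 + 241 @ $5 = $1,391
Check: goods available $3,560 = COGS $2,169 + ending $1,391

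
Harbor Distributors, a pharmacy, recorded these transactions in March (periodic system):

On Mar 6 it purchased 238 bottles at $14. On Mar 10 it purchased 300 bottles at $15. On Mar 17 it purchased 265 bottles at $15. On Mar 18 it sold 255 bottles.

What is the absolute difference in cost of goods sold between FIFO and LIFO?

$238

FIFO COGS: 238 @ $14 + 17 @ $15 = $3,587
LIFO COGS: 255 @ $15 = $3,825
Difference = |$3,587 − $3,825| = $238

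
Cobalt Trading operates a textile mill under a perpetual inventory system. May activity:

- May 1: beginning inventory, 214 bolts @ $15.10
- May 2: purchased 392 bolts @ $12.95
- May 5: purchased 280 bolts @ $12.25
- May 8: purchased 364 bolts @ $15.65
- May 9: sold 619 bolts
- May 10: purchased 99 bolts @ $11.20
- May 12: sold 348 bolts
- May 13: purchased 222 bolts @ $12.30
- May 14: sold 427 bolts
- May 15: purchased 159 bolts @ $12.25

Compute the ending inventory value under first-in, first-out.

Ending inventory = $4,124.85

May 9, 619 sold [FIFO — oldest first]: 214 @ $15.10 + 392 @ $12.95 + 13 @ $12.25 = $8,467.05
May 12, 348 sold [FIFO — oldest first]: 267 @ $12.25 + 81 @ $15.65 = $4,538.40
May 14, 427 sold [FIFO — oldest first]: 283 @ $15.65 + 99 @ $11.20 + 45 @ $12.30 = $6,091.25
Total COGS = $8,467.05 + $4,538.40 + $6,091.25 = $19,096.70
Ending inventory: 177 @ $12.30 + 159 @ $12.25 = $4,124.85
Check: goods available $23,221.55 = COGS $19,096.70 + ending $4,124.85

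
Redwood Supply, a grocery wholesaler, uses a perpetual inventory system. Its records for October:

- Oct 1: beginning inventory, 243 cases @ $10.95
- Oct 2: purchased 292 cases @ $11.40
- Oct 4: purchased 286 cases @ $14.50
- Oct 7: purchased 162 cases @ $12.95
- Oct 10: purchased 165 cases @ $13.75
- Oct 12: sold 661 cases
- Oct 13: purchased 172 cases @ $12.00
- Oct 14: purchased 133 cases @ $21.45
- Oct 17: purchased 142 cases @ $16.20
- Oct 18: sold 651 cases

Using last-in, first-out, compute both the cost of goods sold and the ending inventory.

Oct 12, 661 sold [LIFO — newest first]: 165 @ $13.75 + 162 @ $12.95 + 286 @ $14.50 + 48 @ $11.40 = $9,060.85
Oct 18, 651 sold [LIFO — newest first]: 142 @ $16.20 + 133 @ $21.45 + 172 @ $12.00 + 204 @ $11.40 = $9,542.85
Total COGS = $9,060.85 + $9,542.85 = $18,603.70
Ending inventory: 243 @ $10.95 + 40 @ $11.40 = $3,116.85

COGS = $18,603.70; ending inventory = $3,116.85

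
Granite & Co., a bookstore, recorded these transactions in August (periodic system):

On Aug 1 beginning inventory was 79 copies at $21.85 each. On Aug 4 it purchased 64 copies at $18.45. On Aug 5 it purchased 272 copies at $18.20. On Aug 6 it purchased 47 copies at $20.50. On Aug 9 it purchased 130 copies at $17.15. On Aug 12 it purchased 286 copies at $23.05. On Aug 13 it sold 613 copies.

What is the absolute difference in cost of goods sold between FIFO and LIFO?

$980.90

FIFO COGS: 79 @ $21.85 + 64 @ $18.45 + 272 @ $18.20 + 47 @ $20.50 + 130 @ $17.15 + 21 @ $23.05 = $11,534.40
LIFO COGS: 286 @ $23.05 + 130 @ $17.15 + 47 @ $20.50 + 150 @ $18.20 = $12,515.30
Difference = |$11,534.40 − $12,515.30| = $980.90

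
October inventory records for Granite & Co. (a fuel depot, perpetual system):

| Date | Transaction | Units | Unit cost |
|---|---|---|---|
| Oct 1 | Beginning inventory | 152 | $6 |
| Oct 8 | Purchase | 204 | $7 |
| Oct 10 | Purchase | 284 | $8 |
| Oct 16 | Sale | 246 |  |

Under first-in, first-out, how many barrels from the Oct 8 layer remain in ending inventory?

110

Oct 16, 246 sold [FIFO — oldest first]: 152 @ $6 + 94 @ $7 = $1,570
Ending inventory: 110 @ $7 + 284 @ $8 = $3,042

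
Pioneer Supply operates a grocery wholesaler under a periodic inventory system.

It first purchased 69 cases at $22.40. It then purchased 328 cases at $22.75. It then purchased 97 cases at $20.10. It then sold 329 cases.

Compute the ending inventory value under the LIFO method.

Sale 1 (329) [LIFO — newest first]: 97 @ $20.10 + 232 @ $22.75 = $7,227.70
Ending inventory: 69 @ $22.40 + 96 @ $22.75 = $3,729.60
Check: goods available $10,957.30 = COGS $7,227.70 + ending $3,729.60

Ending inventory = $3,729.60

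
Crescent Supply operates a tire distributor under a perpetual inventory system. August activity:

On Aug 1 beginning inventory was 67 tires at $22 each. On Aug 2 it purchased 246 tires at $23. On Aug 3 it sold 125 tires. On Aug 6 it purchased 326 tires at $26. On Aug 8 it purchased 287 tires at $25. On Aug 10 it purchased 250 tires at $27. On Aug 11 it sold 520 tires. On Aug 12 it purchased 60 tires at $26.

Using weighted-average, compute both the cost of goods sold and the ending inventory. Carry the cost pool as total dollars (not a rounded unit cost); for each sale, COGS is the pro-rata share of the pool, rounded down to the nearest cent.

After Aug 1: 67 on hand, pool $1,474.00 (≈ $22.0000 each)
After Aug 2: 313 on hand, pool $7,132.00 (≈ $22.7859 each)
Aug 3, sell 125: 125/313 × $7,132.00 → $2,848.24
After Aug 6: 514 on hand, pool $12,759.76 (≈ $24.8244 each)
After Aug 8: 801 on hand, pool $19,934.76 (≈ $24.8873 each)
After Aug 10: 1051 on hand, pool $26,684.76 (≈ $25.3899 each)
Aug 11, sell 520: 520/1051 × $26,684.76 → $13,202.73
After Aug 12: 591 on hand, pool $15,042.03 (≈ $25.4518 each)
Total COGS = $2,848.24 + $13,202.73 = $16,050.97
Ending inventory (cost pool remaining) = $15,042.03
Check: goods available $31,093.00 = COGS $16,050.97 + ending $15,042.03

COGS = $16,050.97; ending inventory = $15,042.03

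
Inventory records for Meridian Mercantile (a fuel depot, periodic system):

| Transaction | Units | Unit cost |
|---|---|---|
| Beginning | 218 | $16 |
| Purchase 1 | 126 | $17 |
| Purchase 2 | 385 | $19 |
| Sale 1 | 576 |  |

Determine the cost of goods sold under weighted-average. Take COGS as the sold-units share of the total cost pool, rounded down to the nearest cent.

Sale 1, sell 576: 576/729 × $12,945.00 → $10,228.14
Ending inventory (cost pool remaining) = $2,716.86
Check: goods available $12,945.00 = COGS $10,228.14 + ending $2,716.86

COGS = $10,228.14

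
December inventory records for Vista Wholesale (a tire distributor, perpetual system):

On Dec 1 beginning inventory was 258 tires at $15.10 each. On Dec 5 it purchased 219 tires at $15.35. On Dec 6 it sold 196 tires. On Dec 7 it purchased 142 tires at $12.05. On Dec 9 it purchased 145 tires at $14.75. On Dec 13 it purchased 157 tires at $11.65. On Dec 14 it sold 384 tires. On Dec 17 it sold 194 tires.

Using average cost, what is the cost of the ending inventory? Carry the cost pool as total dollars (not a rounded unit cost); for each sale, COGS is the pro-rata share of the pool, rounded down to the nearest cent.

Ending inventory = $2,018.32

After Dec 1: 258 on hand, pool $3,895.80 (≈ $15.1000 each)
After Dec 5: 477 on hand, pool $7,257.45 (≈ $15.2148 each)
Dec 6, sell 196: 196/477 × $7,257.45 → $2,982.09
After Dec 7: 423 on hand, pool $5,986.46 (≈ $14.1524 each)
After Dec 9: 568 on hand, pool $8,125.21 (≈ $14.3049 each)
After Dec 13: 725 on hand, pool $9,954.26 (≈ $13.7300 each)
Dec 14, sell 384: 384/725 × $9,954.26 → $5,272.32
Dec 17, sell 194: 194/341 × $4,681.94 → $2,663.62
Total COGS = $2,982.09 + $5,272.32 + $2,663.62 = $10,918.03
Ending inventory (cost pool remaining) = $2,018.32
Check: goods available $12,936.35 = COGS $10,918.03 + ending $2,018.32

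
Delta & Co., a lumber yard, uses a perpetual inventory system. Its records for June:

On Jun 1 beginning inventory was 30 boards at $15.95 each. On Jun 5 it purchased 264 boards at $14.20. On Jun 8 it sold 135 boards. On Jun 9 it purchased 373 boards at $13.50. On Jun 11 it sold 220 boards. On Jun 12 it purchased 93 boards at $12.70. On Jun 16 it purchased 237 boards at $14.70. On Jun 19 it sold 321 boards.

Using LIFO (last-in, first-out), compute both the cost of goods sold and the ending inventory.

COGS = $9,437.70; ending inventory = $4,490.10

Jun 8, 135 sold [LIFO — newest first]: 135 @ $14.20 = $1,917.00
Jun 11, 220 sold [LIFO — newest first]: 220 @ $13.50 = $2,970.00
Jun 19, 321 sold [LIFO — newest first]: 237 @ $14.70 + 84 @ $12.70 = $4,550.70
Total COGS = $1,917.00 + $2,970.00 + $4,550.70 = $9,437.70
Ending inventory: 30 @ $15.95 + 129 @ $14.20 + 153 @ $13.50 + 9 @ $12.70 = $4,490.10
Check: goods available $13,927.80 = COGS $9,437.70 + ending $4,490.10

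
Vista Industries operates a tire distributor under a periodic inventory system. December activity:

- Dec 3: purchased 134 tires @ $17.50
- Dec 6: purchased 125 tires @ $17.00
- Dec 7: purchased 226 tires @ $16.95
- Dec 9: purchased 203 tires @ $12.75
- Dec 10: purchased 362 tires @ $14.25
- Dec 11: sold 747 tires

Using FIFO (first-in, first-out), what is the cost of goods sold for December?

COGS = $11,729.70

Dec 11, 747 sold [FIFO — oldest first]: 134 @ $17.50 + 125 @ $17.00 + 226 @ $16.95 + 203 @ $12.75 + 59 @ $14.25 = $11,729.70
Ending inventory: 303 @ $14.25 = $4,317.75
Check: goods available $16,047.45 = COGS $11,729.70 + ending $4,317.75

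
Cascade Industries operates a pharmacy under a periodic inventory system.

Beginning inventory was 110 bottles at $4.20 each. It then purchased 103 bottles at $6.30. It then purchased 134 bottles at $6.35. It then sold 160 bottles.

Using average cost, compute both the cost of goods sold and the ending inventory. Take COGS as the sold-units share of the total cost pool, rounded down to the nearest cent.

COGS = $904.57; ending inventory = $1,057.23

Sale 1, sell 160: 160/347 × $1,961.80 → $904.57
Ending inventory (cost pool remaining) = $1,057.23
Check: goods available $1,961.80 = COGS $904.57 + ending $1,057.23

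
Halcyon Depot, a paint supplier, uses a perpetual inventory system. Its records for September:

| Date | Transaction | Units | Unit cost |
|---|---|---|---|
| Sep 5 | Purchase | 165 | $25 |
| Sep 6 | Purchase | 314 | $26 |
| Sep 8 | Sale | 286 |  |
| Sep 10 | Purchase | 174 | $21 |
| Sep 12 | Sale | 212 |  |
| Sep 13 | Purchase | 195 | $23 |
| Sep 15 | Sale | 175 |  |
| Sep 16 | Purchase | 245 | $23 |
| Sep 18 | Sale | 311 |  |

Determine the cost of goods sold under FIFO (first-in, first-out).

COGS = $23,556

Sep 8, 286 sold [FIFO — oldest first]: 165 @ $25 + 121 @ $26 = $7,271
Sep 12, 212 sold [FIFO — oldest first]: 193 @ $26 + 19 @ $21 = $5,417
Sep 15, 175 sold [FIFO — oldest first]: 155 @ $21 + 20 @ $23 = $3,715
Sep 18, 311 sold [FIFO — oldest first]: 175 @ $23 + 136 @ $23 = $7,153
Total COGS = $7,271 + $5,417 + $3,715 + $7,153 = $23,556
Ending inventory: 109 @ $23 = $2,507
Check: goods available $26,063 = COGS $23,556 + ending $2,507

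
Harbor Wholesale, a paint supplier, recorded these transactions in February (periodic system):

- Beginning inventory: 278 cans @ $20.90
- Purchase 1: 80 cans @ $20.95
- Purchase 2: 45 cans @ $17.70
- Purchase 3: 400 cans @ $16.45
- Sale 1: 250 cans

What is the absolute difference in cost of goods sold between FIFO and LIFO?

$1,112.50

FIFO COGS: 250 @ $20.90 = $5,225.00
LIFO COGS: 250 @ $16.45 = $4,112.50
Difference = |$5,225.00 − $4,112.50| = $1,112.50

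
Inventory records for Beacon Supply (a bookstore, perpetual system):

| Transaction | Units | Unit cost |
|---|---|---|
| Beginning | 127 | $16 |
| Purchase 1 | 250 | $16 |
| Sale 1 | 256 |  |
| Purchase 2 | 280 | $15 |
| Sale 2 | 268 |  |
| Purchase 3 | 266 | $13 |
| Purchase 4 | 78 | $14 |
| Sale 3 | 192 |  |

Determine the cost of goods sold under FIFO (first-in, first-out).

Sale 1 (256) [FIFO — oldest first]: 127 @ $16 + 129 @ $16 = $4,096
Sale 2 (268) [FIFO — oldest first]: 121 @ $16 + 147 @ $15 = $4,141
Sale 3 (192) [FIFO — oldest first]: 133 @ $15 + 59 @ $13 = $2,762
Total COGS = $4,096 + $4,141 + $2,762 = $10,999
Ending inventory: 207 @ $13 + 78 @ $14 = $3,783

COGS = $10,999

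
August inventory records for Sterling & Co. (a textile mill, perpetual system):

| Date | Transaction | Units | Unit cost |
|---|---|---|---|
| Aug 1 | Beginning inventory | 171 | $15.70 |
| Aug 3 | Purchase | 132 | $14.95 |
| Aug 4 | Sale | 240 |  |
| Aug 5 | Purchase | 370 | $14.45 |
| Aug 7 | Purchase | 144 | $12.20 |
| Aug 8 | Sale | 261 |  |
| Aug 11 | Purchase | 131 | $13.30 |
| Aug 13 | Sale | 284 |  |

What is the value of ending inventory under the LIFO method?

Ending inventory = $2,434.10

Aug 4, 240 sold [LIFO — newest first]: 132 @ $14.95 + 108 @ $15.70 = $3,669.00
Aug 8, 261 sold [LIFO — newest first]: 144 @ $12.20 + 117 @ $14.45 = $3,447.45
Aug 13, 284 sold [LIFO — newest first]: 131 @ $13.30 + 153 @ $14.45 = $3,953.15
Total COGS = $3,669.00 + $3,447.45 + $3,953.15 = $11,069.60
Ending inventory: 63 @ $15.70 + 100 @ $14.45 = $2,434.10
Check: goods available $13,503.70 = COGS $11,069.60 + ending $2,434.10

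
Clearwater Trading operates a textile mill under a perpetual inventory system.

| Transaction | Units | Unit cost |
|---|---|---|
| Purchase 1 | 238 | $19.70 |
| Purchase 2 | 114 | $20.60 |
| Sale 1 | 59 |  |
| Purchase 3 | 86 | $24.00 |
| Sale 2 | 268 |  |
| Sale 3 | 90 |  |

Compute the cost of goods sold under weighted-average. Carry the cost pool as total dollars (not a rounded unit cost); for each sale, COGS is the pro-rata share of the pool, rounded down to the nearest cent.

After Purchase 1: 238 on hand, pool $4,688.60 (≈ $19.7000 each)
After Purchase 2: 352 on hand, pool $7,037.00 (≈ $19.9915 each)
Sale 1, sell 59: 59/352 × $7,037.00 → $1,179.49
After Purchase 3: 379 on hand, pool $7,921.51 (≈ $20.9011 each)
Sale 2, sell 268: 268/379 × $7,921.51 → $5,601.48
Sale 3, sell 90: 90/111 × $2,320.03 → $1,881.10
Total COGS = $1,179.49 + $5,601.48 + $1,881.10 = $8,662.07
Ending inventory (cost pool remaining) = $438.93

COGS = $8,662.07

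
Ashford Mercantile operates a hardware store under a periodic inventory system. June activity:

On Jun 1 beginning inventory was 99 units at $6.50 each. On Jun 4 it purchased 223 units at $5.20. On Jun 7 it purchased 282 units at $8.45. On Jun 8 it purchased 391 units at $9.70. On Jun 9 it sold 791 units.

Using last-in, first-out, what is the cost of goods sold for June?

COGS = $6,789.20

Jun 9, 791 sold [LIFO — newest first]: 391 @ $9.70 + 282 @ $8.45 + 118 @ $5.20 = $6,789.20
Ending inventory: 99 @ $6.50 + 105 @ $5.20 = $1,189.50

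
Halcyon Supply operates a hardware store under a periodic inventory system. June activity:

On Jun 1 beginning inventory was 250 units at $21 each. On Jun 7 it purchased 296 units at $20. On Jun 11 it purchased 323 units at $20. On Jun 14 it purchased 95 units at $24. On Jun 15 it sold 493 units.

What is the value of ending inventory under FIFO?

Ending inventory = $9,800

Jun 15, 493 sold [FIFO — oldest first]: 250 @ $21 + 243 @ $20 = $10,110
Ending inventory: 53 @ $20 + 323 @ $20 + 95 @ $24 = $9,800
Check: goods available $19,910 = COGS $10,110 + ending $9,800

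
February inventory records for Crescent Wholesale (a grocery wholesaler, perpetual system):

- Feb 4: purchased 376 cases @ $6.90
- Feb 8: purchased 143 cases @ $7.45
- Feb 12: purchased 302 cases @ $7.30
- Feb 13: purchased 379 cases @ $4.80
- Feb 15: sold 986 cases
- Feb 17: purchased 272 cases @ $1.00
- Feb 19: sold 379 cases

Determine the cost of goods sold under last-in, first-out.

COGS = $7,217.25

Feb 15, 986 sold [LIFO — newest first]: 379 @ $4.80 + 302 @ $7.30 + 143 @ $7.45 + 162 @ $6.90 = $6,206.95
Feb 19, 379 sold [LIFO — newest first]: 272 @ $1.00 + 107 @ $6.90 = $1,010.30
Total COGS = $6,206.95 + $1,010.30 = $7,217.25
Ending inventory: 107 @ $6.90 = $738.30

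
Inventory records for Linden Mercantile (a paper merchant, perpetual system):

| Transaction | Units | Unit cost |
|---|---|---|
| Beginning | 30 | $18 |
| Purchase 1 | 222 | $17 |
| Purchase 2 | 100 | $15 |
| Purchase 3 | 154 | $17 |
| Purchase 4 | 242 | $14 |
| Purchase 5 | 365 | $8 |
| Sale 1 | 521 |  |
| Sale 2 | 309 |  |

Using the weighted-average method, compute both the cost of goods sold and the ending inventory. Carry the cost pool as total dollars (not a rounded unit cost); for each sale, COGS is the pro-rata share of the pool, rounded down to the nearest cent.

COGS = $10,992.09; ending inventory = $3,747.91

After Beginning: 30 on hand, pool $540.00 (≈ $18.0000 each)
After Purchase 1: 252 on hand, pool $4,314.00 (≈ $17.1190 each)
After Purchase 2: 352 on hand, pool $5,814.00 (≈ $16.5170 each)
After Purchase 3: 506 on hand, pool $8,432.00 (≈ $16.6640 each)
After Purchase 4: 748 on hand, pool $11,820.00 (≈ $15.8021 each)
After Purchase 5: 1113 on hand, pool $14,740.00 (≈ $13.2435 each)
Sale 1, sell 521: 521/1113 × $14,740.00 → $6,899.85
Sale 2, sell 309: 309/592 × $7,840.15 → $4,092.24
Total COGS = $6,899.85 + $4,092.24 = $10,992.09
Ending inventory (cost pool remaining) = $3,747.91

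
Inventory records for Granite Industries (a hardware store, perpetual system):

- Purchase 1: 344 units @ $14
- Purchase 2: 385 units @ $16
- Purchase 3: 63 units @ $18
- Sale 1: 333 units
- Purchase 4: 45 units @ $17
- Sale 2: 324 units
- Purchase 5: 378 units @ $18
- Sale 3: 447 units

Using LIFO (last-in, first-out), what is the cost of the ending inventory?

Sale 1 (333) [LIFO — newest first]: 63 @ $18 + 270 @ $16 = $5,454
Sale 2 (324) [LIFO — newest first]: 45 @ $17 + 115 @ $16 + 164 @ $14 = $4,901
Sale 3 (447) [LIFO — newest first]: 378 @ $18 + 69 @ $14 = $7,770
Total COGS = $5,454 + $4,901 + $7,770 = $18,125
Ending inventory: 111 @ $14 = $1,554

Ending inventory = $1,554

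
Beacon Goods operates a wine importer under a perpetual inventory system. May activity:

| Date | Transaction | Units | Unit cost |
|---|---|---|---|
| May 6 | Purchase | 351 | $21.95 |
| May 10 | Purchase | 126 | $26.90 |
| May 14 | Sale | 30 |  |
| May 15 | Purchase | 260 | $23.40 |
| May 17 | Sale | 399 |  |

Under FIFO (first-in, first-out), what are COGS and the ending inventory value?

May 14, 30 sold [FIFO — oldest first]: 30 @ $21.95 = $658.50
May 17, 399 sold [FIFO — oldest first]: 321 @ $21.95 + 78 @ $26.90 = $9,144.15
Total COGS = $658.50 + $9,144.15 = $9,802.65
Ending inventory: 48 @ $26.90 + 260 @ $23.40 = $7,375.20
Check: goods available $17,177.85 = COGS $9,802.65 + ending $7,375.20

COGS = $9,802.65; ending inventory = $7,375.20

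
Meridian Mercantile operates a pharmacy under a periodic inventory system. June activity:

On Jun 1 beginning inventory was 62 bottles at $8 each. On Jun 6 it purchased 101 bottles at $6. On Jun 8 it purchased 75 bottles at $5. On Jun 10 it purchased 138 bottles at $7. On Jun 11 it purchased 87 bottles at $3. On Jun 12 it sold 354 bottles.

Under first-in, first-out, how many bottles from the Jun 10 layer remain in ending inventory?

Jun 12, 354 sold [FIFO — oldest first]: 62 @ $8 + 101 @ $6 + 75 @ $5 + 116 @ $7 = $2,289
Ending inventory: 22 @ $7 + 87 @ $3 = $415

22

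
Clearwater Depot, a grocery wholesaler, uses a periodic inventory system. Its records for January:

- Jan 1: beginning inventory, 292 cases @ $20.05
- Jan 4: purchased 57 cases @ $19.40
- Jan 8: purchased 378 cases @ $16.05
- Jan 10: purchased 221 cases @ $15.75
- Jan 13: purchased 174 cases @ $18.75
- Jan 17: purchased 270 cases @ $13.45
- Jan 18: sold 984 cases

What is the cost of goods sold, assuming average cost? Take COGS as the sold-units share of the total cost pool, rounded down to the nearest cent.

Jan 18, sell 984: 984/1392 × $23,402.05 → $16,542.82
Ending inventory (cost pool remaining) = $6,859.23

COGS = $16,542.82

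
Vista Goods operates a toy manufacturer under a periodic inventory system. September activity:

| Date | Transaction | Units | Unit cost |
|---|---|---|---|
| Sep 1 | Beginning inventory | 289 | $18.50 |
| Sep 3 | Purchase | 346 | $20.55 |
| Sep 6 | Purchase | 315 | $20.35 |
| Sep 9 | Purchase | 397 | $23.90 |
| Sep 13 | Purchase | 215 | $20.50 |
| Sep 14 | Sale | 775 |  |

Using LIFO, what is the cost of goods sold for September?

Sep 14, 775 sold [LIFO — newest first]: 215 @ $20.50 + 397 @ $23.90 + 163 @ $20.35 = $17,212.85
Ending inventory: 289 @ $18.50 + 346 @ $20.55 + 152 @ $20.35 = $15,550.00

COGS = $17,212.85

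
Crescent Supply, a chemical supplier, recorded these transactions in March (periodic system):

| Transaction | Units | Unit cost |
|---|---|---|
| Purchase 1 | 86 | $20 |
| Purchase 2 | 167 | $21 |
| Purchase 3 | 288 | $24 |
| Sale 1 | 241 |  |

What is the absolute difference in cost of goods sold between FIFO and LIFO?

$809

FIFO COGS: 86 @ $20 + 155 @ $21 = $4,975
LIFO COGS: 241 @ $24 = $5,784
Difference = |$4,975 − $5,784| = $809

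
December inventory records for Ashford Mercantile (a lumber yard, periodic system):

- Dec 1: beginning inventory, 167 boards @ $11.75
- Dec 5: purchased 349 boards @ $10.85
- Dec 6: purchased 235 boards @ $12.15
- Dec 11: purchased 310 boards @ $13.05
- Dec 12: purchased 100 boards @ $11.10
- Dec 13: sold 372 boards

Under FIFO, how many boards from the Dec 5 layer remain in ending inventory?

Dec 13, 372 sold [FIFO — oldest first]: 167 @ $11.75 + 205 @ $10.85 = $4,186.50
Ending inventory: 144 @ $10.85 + 235 @ $12.15 + 310 @ $13.05 + 100 @ $11.10 = $9,573.15
Check: goods available $13,759.65 = COGS $4,186.50 + ending $9,573.15

144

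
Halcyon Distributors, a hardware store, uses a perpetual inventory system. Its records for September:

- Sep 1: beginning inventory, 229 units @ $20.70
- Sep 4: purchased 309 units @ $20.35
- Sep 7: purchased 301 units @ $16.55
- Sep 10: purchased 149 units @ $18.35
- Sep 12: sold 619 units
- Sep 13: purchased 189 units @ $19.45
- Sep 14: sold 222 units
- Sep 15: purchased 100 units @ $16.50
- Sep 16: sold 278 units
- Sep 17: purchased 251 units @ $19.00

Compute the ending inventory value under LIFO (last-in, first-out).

Sep 12, 619 sold [LIFO — newest first]: 149 @ $18.35 + 301 @ $16.55 + 169 @ $20.35 = $11,154.85
Sep 14, 222 sold [LIFO — newest first]: 189 @ $19.45 + 33 @ $20.35 = $4,347.60
Sep 16, 278 sold [LIFO — newest first]: 100 @ $16.50 + 107 @ $20.35 + 71 @ $20.70 = $5,297.15
Total COGS = $11,154.85 + $4,347.60 + $5,297.15 = $20,799.60
Ending inventory: 158 @ $20.70 + 251 @ $19.00 = $8,039.60

Ending inventory = $8,039.60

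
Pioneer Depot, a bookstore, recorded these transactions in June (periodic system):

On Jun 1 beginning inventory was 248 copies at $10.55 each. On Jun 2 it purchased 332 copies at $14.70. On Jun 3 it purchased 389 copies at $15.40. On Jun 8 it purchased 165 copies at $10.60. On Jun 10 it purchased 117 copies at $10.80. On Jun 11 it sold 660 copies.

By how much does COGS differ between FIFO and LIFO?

FIFO COGS: 248 @ $10.55 + 332 @ $14.70 + 80 @ $15.40 = $8,728.80
LIFO COGS: 117 @ $10.80 + 165 @ $10.60 + 378 @ $15.40 = $8,833.80
Difference = |$8,728.80 − $8,833.80| = $105.00

$105.00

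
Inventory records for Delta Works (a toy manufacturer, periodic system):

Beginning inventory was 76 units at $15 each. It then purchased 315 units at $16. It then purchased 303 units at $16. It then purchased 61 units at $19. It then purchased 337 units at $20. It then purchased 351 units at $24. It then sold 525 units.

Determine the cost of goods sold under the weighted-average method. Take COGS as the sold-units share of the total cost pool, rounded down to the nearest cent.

COGS = $9,950.98

Sale 1, sell 525: 525/1443 × $27,351.00 → $9,950.98
Ending inventory (cost pool remaining) = $17,400.02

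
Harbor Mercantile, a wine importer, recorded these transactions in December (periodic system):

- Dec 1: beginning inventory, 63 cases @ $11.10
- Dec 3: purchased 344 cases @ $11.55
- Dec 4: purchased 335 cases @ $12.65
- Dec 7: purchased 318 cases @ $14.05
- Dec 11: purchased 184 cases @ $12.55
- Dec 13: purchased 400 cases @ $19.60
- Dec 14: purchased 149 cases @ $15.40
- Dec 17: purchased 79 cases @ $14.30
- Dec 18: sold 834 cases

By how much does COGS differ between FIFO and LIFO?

FIFO COGS: 63 @ $11.10 + 344 @ $11.55 + 335 @ $12.65 + 92 @ $14.05 = $10,202.85
LIFO COGS: 79 @ $14.30 + 149 @ $15.40 + 400 @ $19.60 + 184 @ $12.55 + 22 @ $14.05 = $13,882.60
Difference = |$10,202.85 − $13,882.60| = $3,679.75

$3,679.75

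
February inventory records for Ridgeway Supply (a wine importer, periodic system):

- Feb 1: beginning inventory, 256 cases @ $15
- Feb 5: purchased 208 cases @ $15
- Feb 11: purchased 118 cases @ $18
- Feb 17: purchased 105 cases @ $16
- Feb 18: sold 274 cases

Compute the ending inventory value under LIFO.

Feb 18, 274 sold [LIFO — newest first]: 105 @ $16 + 118 @ $18 + 51 @ $15 = $4,569
Ending inventory: 256 @ $15 + 157 @ $15 = $6,195

Ending inventory = $6,195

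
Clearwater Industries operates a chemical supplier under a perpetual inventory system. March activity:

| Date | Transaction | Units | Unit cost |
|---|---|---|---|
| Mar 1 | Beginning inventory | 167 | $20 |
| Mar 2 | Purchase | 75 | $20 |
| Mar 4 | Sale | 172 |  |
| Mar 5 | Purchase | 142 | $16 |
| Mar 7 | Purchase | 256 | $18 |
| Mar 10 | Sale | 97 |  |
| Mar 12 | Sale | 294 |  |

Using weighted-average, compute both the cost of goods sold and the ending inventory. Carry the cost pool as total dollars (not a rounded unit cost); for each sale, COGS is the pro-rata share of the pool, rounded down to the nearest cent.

After Mar 1: 167 on hand, pool $3,340.00 (≈ $20.0000 each)
After Mar 2: 242 on hand, pool $4,840.00 (≈ $20.0000 each)
Mar 4, sell 172: 172/242 × $4,840.00 → $3,440.00
After Mar 5: 212 on hand, pool $3,672.00 (≈ $17.3208 each)
After Mar 7: 468 on hand, pool $8,280.00 (≈ $17.6923 each)
Mar 10, sell 97: 97/468 × $8,280.00 → $1,716.15
Mar 12, sell 294: 294/371 × $6,563.85 → $5,201.54
Total COGS = $3,440.00 + $1,716.15 + $5,201.54 = $10,357.69
Ending inventory (cost pool remaining) = $1,362.31

COGS = $10,357.69; ending inventory = $1,362.31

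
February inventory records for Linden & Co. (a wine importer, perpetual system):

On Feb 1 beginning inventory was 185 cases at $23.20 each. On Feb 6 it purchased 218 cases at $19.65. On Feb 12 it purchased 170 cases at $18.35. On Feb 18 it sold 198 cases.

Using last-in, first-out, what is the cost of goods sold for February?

COGS = $3,669.70

Feb 18, 198 sold [LIFO — newest first]: 170 @ $18.35 + 28 @ $19.65 = $3,669.70
Ending inventory: 185 @ $23.20 + 190 @ $19.65 = $8,025.50
Check: goods available $11,695.20 = COGS $3,669.70 + ending $8,025.50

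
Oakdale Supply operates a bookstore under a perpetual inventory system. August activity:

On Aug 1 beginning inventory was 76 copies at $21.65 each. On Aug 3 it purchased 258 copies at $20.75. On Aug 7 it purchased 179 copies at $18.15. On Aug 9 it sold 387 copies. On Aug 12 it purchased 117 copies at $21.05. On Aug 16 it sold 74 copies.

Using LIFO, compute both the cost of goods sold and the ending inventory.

COGS = $9,122.55; ending inventory = $3,588.05

Aug 9, 387 sold [LIFO — newest first]: 179 @ $18.15 + 208 @ $20.75 = $7,564.85
Aug 16, 74 sold [LIFO — newest first]: 74 @ $21.05 = $1,557.70
Total COGS = $7,564.85 + $1,557.70 = $9,122.55
Ending inventory: 76 @ $21.65 + 50 @ $20.75 + 43 @ $21.05 = $3,588.05
Check: goods available $12,710.60 = COGS $9,122.55 + ending $3,588.05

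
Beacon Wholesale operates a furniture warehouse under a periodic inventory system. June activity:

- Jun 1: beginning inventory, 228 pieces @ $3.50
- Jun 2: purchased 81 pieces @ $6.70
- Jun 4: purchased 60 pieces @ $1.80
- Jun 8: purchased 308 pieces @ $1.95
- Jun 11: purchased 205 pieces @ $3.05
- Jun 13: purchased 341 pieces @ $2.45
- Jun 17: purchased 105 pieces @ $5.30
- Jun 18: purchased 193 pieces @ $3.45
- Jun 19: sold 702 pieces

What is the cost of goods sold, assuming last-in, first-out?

COGS = $2,249.95

Jun 19, 702 sold [LIFO — newest first]: 193 @ $3.45 + 105 @ $5.30 + 341 @ $2.45 + 63 @ $3.05 = $2,249.95
Ending inventory: 228 @ $3.50 + 81 @ $6.70 + 60 @ $1.80 + 308 @ $1.95 + 142 @ $3.05 = $2,482.40
Check: goods available $4,732.35 = COGS $2,249.95 + ending $2,482.40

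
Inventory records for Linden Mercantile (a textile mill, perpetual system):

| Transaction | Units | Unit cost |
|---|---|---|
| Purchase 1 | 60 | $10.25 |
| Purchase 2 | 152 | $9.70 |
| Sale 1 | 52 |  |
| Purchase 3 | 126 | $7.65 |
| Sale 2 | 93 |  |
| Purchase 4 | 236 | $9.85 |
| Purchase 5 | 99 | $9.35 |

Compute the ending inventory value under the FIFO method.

Ending inventory = $4,864.05

Sale 1 (52) [FIFO — oldest first]: 52 @ $10.25 = $533.00
Sale 2 (93) [FIFO — oldest first]: 8 @ $10.25 + 85 @ $9.70 = $906.50
Total COGS = $533.00 + $906.50 = $1,439.50
Ending inventory: 67 @ $9.70 + 126 @ $7.65 + 236 @ $9.85 + 99 @ $9.35 = $4,864.05
Check: goods available $6,303.55 = COGS $1,439.50 + ending $4,864.05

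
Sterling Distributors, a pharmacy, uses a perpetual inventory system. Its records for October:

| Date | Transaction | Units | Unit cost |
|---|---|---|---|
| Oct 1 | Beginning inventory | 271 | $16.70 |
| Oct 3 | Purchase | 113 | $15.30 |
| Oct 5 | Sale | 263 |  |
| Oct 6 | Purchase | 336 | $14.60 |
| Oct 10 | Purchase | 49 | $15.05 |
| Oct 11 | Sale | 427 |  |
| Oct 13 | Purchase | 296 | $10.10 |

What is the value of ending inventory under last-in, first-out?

Ending inventory = $4,308.90

Oct 5, 263 sold [LIFO — newest first]: 113 @ $15.30 + 150 @ $16.70 = $4,233.90
Oct 11, 427 sold [LIFO — newest first]: 49 @ $15.05 + 336 @ $14.60 + 42 @ $16.70 = $6,344.45
Total COGS = $4,233.90 + $6,344.45 = $10,578.35
Ending inventory: 79 @ $16.70 + 296 @ $10.10 = $4,308.90
Check: goods available $14,887.25 = COGS $10,578.35 + ending $4,308.90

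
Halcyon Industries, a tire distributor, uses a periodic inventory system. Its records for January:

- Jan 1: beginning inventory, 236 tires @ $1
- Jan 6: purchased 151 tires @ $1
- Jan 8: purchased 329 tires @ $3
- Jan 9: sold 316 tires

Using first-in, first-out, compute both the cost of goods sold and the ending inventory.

COGS = $316; ending inventory = $1,058

Jan 9, 316 sold [FIFO — oldest first]: 236 @ $1 + 80 @ $1 = $316
Ending inventory: 71 @ $1 + 329 @ $3 = $1,058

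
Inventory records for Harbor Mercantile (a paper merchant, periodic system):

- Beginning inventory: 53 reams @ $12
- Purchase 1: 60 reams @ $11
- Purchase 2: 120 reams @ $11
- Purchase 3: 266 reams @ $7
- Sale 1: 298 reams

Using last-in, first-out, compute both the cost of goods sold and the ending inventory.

Sale 1 (298) [LIFO — newest first]: 266 @ $7 + 32 @ $11 = $2,214
Ending inventory: 53 @ $12 + 60 @ $11 + 88 @ $11 = $2,264
Check: goods available $4,478 = COGS $2,214 + ending $2,264

COGS = $2,214; ending inventory = $2,264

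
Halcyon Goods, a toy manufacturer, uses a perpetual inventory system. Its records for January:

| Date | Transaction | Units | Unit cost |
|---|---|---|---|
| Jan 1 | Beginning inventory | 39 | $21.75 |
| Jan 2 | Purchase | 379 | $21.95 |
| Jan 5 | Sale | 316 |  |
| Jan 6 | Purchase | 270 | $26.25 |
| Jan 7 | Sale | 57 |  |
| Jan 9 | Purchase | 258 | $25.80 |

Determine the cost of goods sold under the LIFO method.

COGS = $8,432.45

Jan 5, 316 sold [LIFO — newest first]: 316 @ $21.95 = $6,936.20
Jan 7, 57 sold [LIFO — newest first]: 57 @ $26.25 = $1,496.25
Total COGS = $6,936.20 + $1,496.25 = $8,432.45
Ending inventory: 39 @ $21.75 + 63 @ $21.95 + 213 @ $26.25 + 258 @ $25.80 = $14,478.75
Check: goods available $22,911.20 = COGS $8,432.45 + ending $14,478.75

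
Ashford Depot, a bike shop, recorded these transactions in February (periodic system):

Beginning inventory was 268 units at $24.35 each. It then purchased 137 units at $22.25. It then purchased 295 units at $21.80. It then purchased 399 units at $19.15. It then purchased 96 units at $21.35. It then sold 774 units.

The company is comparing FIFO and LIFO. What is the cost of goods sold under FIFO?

FIFO COGS: 268 @ $24.35 + 137 @ $22.25 + 295 @ $21.80 + 74 @ $19.15 = $17,422.15
LIFO COGS: 96 @ $21.35 + 399 @ $19.15 + 279 @ $21.80 = $15,772.65

COGS = $17,422.15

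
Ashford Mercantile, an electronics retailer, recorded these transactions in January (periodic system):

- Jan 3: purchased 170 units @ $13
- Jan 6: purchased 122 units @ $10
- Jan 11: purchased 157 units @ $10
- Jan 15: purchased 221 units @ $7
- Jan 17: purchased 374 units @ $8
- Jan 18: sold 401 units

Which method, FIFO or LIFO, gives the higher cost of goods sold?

FIFO COGS: 170 @ $13 + 122 @ $10 + 109 @ $10 = $4,520
LIFO COGS: 374 @ $8 + 27 @ $7 = $3,181

FIFO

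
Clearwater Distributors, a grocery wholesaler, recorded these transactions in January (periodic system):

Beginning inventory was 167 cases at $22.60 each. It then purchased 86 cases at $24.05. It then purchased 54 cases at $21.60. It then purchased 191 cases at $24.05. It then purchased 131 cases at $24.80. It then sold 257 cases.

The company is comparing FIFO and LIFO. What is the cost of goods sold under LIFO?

FIFO COGS: 167 @ $22.60 + 86 @ $24.05 + 4 @ $21.60 = $5,928.90
LIFO COGS: 131 @ $24.80 + 126 @ $24.05 = $6,279.10

COGS = $6,279.10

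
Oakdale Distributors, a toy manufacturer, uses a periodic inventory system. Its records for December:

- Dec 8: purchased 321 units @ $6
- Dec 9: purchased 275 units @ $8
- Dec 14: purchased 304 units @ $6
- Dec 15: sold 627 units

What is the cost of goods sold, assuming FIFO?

Dec 15, 627 sold [FIFO — oldest first]: 321 @ $6 + 275 @ $8 + 31 @ $6 = $4,312
Ending inventory: 273 @ $6 = $1,638

COGS = $4,312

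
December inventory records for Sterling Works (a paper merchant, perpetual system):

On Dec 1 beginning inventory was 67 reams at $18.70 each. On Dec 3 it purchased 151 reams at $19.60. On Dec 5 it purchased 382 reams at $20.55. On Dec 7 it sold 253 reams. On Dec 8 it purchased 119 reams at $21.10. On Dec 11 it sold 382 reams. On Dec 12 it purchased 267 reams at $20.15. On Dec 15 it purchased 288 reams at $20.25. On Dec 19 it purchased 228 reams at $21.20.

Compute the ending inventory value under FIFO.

Ending inventory = $17,818.05

Dec 7, 253 sold [FIFO — oldest first]: 67 @ $18.70 + 151 @ $19.60 + 35 @ $20.55 = $4,931.75
Dec 11, 382 sold [FIFO — oldest first]: 347 @ $20.55 + 35 @ $21.10 = $7,869.35
Total COGS = $4,931.75 + $7,869.35 = $12,801.10
Ending inventory: 84 @ $21.10 + 267 @ $20.15 + 288 @ $20.25 + 228 @ $21.20 = $17,818.05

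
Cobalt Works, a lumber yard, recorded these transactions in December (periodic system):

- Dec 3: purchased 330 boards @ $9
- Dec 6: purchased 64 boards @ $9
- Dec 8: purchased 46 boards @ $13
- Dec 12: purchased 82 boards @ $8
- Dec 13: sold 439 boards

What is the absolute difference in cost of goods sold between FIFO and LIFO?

FIFO COGS: 330 @ $9 + 64 @ $9 + 45 @ $13 = $4,131
LIFO COGS: 82 @ $8 + 46 @ $13 + 64 @ $9 + 247 @ $9 = $4,053
Difference = |$4,131 − $4,053| = $78

$78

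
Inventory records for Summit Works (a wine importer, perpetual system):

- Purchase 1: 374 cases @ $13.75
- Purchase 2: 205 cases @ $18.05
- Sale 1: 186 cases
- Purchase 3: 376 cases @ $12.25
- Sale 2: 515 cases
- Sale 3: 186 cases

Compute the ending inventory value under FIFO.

Ending inventory = $833.00

Sale 1 (186) [FIFO — oldest first]: 186 @ $13.75 = $2,557.50
Sale 2 (515) [FIFO — oldest first]: 188 @ $13.75 + 205 @ $18.05 + 122 @ $12.25 = $7,779.75
Sale 3 (186) [FIFO — oldest first]: 186 @ $12.25 = $2,278.50
Total COGS = $2,557.50 + $7,779.75 + $2,278.50 = $12,615.75
Ending inventory: 68 @ $12.25 = $833.00
Check: goods available $13,448.75 = COGS $12,615.75 + ending $833.00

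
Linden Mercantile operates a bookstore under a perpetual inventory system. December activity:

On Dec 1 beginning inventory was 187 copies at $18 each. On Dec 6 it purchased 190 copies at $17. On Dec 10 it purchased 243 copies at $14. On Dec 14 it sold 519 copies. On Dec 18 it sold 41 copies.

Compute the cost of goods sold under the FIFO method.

Dec 14, 519 sold [FIFO — oldest first]: 187 @ $18 + 190 @ $17 + 142 @ $14 = $8,584
Dec 18, 41 sold [FIFO — oldest first]: 41 @ $14 = $574
Total COGS = $8,584 + $574 = $9,158
Ending inventory: 60 @ $14 = $840

COGS = $9,158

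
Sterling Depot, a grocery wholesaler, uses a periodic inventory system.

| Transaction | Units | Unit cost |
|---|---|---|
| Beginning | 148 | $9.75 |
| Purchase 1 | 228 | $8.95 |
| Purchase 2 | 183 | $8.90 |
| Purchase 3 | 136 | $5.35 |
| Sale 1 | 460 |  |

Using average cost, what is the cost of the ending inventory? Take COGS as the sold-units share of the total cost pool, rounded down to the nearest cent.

Sale 1, sell 460: 460/695 × $5,839.90 → $3,865.25
Ending inventory (cost pool remaining) = $1,974.65

Ending inventory = $1,974.65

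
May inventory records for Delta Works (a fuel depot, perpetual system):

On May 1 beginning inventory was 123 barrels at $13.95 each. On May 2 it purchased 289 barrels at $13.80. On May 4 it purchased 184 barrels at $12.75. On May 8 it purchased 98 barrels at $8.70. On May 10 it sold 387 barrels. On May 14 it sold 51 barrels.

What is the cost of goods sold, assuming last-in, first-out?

COGS = $5,351.40

May 10, 387 sold [LIFO — newest first]: 98 @ $8.70 + 184 @ $12.75 + 105 @ $13.80 = $4,647.60
May 14, 51 sold [LIFO — newest first]: 51 @ $13.80 = $703.80
Total COGS = $4,647.60 + $703.80 = $5,351.40
Ending inventory: 123 @ $13.95 + 133 @ $13.80 = $3,551.25
Check: goods available $8,902.65 = COGS $5,351.40 + ending $3,551.25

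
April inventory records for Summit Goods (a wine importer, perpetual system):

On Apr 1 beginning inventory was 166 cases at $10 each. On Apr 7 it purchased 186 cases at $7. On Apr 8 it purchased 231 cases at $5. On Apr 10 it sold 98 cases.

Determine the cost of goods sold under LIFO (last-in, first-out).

COGS = $490

Apr 10, 98 sold [LIFO — newest first]: 98 @ $5 = $490
Ending inventory: 166 @ $10 + 186 @ $7 + 133 @ $5 = $3,627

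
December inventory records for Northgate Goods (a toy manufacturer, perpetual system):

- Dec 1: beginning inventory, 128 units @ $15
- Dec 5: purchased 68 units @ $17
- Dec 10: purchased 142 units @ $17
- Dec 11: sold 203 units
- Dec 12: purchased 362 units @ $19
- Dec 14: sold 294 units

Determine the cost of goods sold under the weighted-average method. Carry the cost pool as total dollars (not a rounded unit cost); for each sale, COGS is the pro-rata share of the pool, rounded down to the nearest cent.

After Dec 1: 128 on hand, pool $1,920.00 (≈ $15.0000 each)
After Dec 5: 196 on hand, pool $3,076.00 (≈ $15.6939 each)
After Dec 10: 338 on hand, pool $5,490.00 (≈ $16.2426 each)
Dec 11, sell 203: 203/338 × $5,490.00 → $3,297.24
After Dec 12: 497 on hand, pool $9,070.76 (≈ $18.2510 each)
Dec 14, sell 294: 294/497 × $9,070.76 → $5,365.80
Total COGS = $3,297.24 + $5,365.80 = $8,663.04
Ending inventory (cost pool remaining) = $3,704.96

COGS = $8,663.04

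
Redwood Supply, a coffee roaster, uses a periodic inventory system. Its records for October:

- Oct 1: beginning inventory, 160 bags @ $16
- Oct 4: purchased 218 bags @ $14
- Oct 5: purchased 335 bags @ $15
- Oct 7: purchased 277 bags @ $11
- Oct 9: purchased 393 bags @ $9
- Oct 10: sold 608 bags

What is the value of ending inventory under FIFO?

Ending inventory = $8,159

Oct 10, 608 sold [FIFO — oldest first]: 160 @ $16 + 218 @ $14 + 230 @ $15 = $9,062
Ending inventory: 105 @ $15 + 277 @ $11 + 393 @ $9 = $8,159
Check: goods available $17,221 = COGS $9,062 + ending $8,159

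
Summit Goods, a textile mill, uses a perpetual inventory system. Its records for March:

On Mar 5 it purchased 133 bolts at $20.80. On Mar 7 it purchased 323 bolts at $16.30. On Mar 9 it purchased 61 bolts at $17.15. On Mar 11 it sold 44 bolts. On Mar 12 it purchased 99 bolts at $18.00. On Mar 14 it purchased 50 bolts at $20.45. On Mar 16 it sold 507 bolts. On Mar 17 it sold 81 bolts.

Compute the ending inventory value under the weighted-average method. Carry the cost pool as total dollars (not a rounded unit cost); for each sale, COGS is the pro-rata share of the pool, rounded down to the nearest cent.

After Mar 5: 133 on hand, pool $2,766.40 (≈ $20.8000 each)
After Mar 7: 456 on hand, pool $8,031.30 (≈ $17.6125 each)
After Mar 9: 517 on hand, pool $9,077.45 (≈ $17.5579 each)
Mar 11, sell 44: 44/517 × $9,077.45 → $772.54
After Mar 12: 572 on hand, pool $10,086.91 (≈ $17.6345 each)
After Mar 14: 622 on hand, pool $11,109.41 (≈ $17.8608 each)
Mar 16, sell 507: 507/622 × $11,109.41 → $9,055.41
Mar 17, sell 81: 81/115 × $2,054.00 → $1,446.73
Total COGS = $772.54 + $9,055.41 + $1,446.73 = $11,274.68
Ending inventory (cost pool remaining) = $607.27
Check: goods available $11,881.95 = COGS $11,274.68 + ending $607.27

Ending inventory = $607.27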